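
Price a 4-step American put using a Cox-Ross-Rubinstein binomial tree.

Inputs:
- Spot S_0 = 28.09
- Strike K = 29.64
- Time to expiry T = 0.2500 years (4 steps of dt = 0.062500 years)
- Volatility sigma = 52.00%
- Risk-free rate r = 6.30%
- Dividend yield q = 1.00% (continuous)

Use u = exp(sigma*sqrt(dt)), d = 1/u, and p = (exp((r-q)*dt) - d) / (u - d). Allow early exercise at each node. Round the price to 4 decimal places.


dt = T/N = 0.062500
u = exp(sigma*sqrt(dt)) = 1.138828; d = 1/u = 0.878095
p = (exp((r-q)*dt) - d) / (u - d) = 0.480271
Discount per step: exp(-r*dt) = 0.996070
Stock lattice S(k, i) with i counting down-moves:
  k=0: S(0,0) = 28.0900
  k=1: S(1,0) = 31.9897; S(1,1) = 24.6657
  k=2: S(2,0) = 36.4308; S(2,1) = 28.0900; S(2,2) = 21.6588
  k=3: S(3,0) = 41.4884; S(3,1) = 31.9897; S(3,2) = 24.6657; S(3,3) = 19.0185
  k=4: S(4,0) = 47.2482; S(4,1) = 36.4308; S(4,2) = 28.0900; S(4,3) = 21.6588; S(4,4) = 16.7001
Terminal payoffs V(N, i) = max(K - S_T, 0):
  V(4,0) = 0.000000; V(4,1) = 0.000000; V(4,2) = 1.550000; V(4,3) = 7.981161; V(4,4) = 12.939918
Backward induction: V(k, i) = exp(-r*dt) * [p * V(k+1, i) + (1-p) * V(k+1, i+1)]; then take max(V_cont, immediate exercise) for American.
  V(3,0) = exp(-r*dt) * [p*0.000000 + (1-p)*0.000000] = 0.000000; exercise = 0.000000; V(3,0) = max -> 0.000000
  V(3,1) = exp(-r*dt) * [p*0.000000 + (1-p)*1.550000] = 0.802414; exercise = 0.000000; V(3,1) = max -> 0.802414
  V(3,2) = exp(-r*dt) * [p*1.550000 + (1-p)*7.981161] = 4.873233; exercise = 4.974299; V(3,2) = max -> 4.974299
  V(3,3) = exp(-r*dt) * [p*7.981161 + (1-p)*12.939918] = 10.516877; exercise = 10.621472; V(3,3) = max -> 10.621472
  V(2,0) = exp(-r*dt) * [p*0.000000 + (1-p)*0.802414] = 0.415399; exercise = 0.000000; V(2,0) = max -> 0.415399
  V(2,1) = exp(-r*dt) * [p*0.802414 + (1-p)*4.974299] = 2.958988; exercise = 1.550000; V(2,1) = max -> 2.958988
  V(2,2) = exp(-r*dt) * [p*4.974299 + (1-p)*10.621472] = 7.878215; exercise = 7.981161; V(2,2) = max -> 7.981161
  V(1,0) = exp(-r*dt) * [p*0.415399 + (1-p)*2.958988] = 1.730548; exercise = 0.000000; V(1,0) = max -> 1.730548
  V(1,1) = exp(-r*dt) * [p*2.958988 + (1-p)*7.981161] = 5.547270; exercise = 4.974299; V(1,1) = max -> 5.547270
  V(0,0) = exp(-r*dt) * [p*1.730548 + (1-p)*5.547270] = 3.699612; exercise = 1.550000; V(0,0) = max -> 3.699612

Answer: Price = V(0,0) = 3.6996


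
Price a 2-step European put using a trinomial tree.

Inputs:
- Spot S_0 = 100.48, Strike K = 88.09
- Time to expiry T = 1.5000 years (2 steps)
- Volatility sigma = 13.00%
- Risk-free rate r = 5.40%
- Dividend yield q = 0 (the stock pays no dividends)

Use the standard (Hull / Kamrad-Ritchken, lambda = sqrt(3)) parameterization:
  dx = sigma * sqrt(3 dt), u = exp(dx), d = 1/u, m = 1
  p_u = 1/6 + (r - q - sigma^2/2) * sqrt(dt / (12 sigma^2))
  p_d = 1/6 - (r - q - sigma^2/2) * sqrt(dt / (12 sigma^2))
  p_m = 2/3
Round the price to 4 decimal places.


Answer: Price = V(0,0) = 0.6418

Derivation:
dt = T/N = 0.750000; dx = sigma*sqrt(3*dt) = 0.195000
u = exp(dx) = 1.215311; d = 1/u = 0.822835
p_u = 0.254263, p_m = 0.666667, p_d = 0.079071
Discount per step: exp(-r*dt) = 0.960309
Stock lattice S(k, j) with j the centered position index:
  k=0: S(0,+0) = 100.4800
  k=1: S(1,-1) = 82.6784; S(1,+0) = 100.4800; S(1,+1) = 122.1144
  k=2: S(2,-2) = 68.0307; S(2,-1) = 82.6784; S(2,+0) = 100.4800; S(2,+1) = 122.1144; S(2,+2) = 148.4070
Terminal payoffs V(N, j) = max(K - S_T, 0):
  V(2,-2) = 20.059325; V(2,-1) = 5.411574; V(2,+0) = 0.000000; V(2,+1) = 0.000000; V(2,+2) = 0.000000
Backward induction: V(k, j) = exp(-r*dt) * [p_u * V(k+1, j+1) + p_m * V(k+1, j) + p_d * V(k+1, j-1)]
  V(1,-1) = exp(-r*dt) * [p_u*0.000000 + p_m*5.411574 + p_d*20.059325] = 4.987670
  V(1,+0) = exp(-r*dt) * [p_u*0.000000 + p_m*0.000000 + p_d*5.411574] = 0.410912
  V(1,+1) = exp(-r*dt) * [p_u*0.000000 + p_m*0.000000 + p_d*0.000000] = 0.000000
  V(0,+0) = exp(-r*dt) * [p_u*0.000000 + p_m*0.410912 + p_d*4.987670] = 0.641793


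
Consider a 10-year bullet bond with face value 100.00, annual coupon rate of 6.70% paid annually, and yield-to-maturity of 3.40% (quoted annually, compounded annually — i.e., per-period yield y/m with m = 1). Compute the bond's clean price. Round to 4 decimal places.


Answer: Price = 127.5837

Derivation:
Coupon per period c = face * coupon_rate / m = 6.700000
Periods per year m = 1; per-period yield y/m = 0.034000
Number of cashflows N = 10
Cashflows (t years, CF_t, discount factor 1/(1+y/m)^(m*t), PV):
  t = 1.0000: CF_t = 6.700000, DF = 0.967118, PV = 6.479691
  t = 2.0000: CF_t = 6.700000, DF = 0.935317, PV = 6.266625
  t = 3.0000: CF_t = 6.700000, DF = 0.904562, PV = 6.060566
  t = 4.0000: CF_t = 6.700000, DF = 0.874818, PV = 5.861282
  t = 5.0000: CF_t = 6.700000, DF = 0.846052, PV = 5.668552
  t = 6.0000: CF_t = 6.700000, DF = 0.818233, PV = 5.482158
  t = 7.0000: CF_t = 6.700000, DF = 0.791327, PV = 5.301894
  t = 8.0000: CF_t = 6.700000, DF = 0.765307, PV = 5.127557
  t = 9.0000: CF_t = 6.700000, DF = 0.740142, PV = 4.958953
  t = 10.0000: CF_t = 106.700000, DF = 0.715805, PV = 76.376373
Price P = sum_t PV_t = 127.583651


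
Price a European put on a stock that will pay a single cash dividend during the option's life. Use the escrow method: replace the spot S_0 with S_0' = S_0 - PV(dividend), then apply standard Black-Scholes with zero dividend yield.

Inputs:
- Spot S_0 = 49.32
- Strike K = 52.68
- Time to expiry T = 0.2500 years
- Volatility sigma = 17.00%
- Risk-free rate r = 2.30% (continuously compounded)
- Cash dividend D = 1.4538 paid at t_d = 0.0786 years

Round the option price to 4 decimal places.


PV(D) = D * exp(-r * t_d) = 1.4538 * 0.99819383 = 1.45117419
S_0' = S_0 - PV(D) = 49.3200 - 1.45117419 = 47.86882581
d1 = (ln(S_0'/K) + (r + sigma^2/2)*T) / (sigma*sqrt(T)) = -1.01657532
d2 = d1 - sigma*sqrt(T) = -1.10157532
exp(-rT) = 0.99426650
N(-d1) = 0.84532225; N(-d2) = 0.86467683
P = K * exp(-rT) * N(-d2) - S_0' * N(-d1) = 52.6800 * 0.99426650 * 0.86467683 - 47.86882581 * 0.84532225 = 4.8254

Answer: Price = 4.8254


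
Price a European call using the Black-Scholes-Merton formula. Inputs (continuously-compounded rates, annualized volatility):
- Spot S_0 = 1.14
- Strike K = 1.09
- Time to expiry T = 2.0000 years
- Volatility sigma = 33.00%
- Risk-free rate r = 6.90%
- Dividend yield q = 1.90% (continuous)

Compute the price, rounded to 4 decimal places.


Answer: Price = 0.2717

Derivation:
d1 = (ln(S/K) + (r - q + 0.5*sigma^2) * T) / (sigma * sqrt(T)) = 0.54372347
d2 = d1 - sigma * sqrt(T) = 0.07703300
exp(-rT) = 0.87109869; exp(-qT) = 0.96271294
C = S_0 * exp(-qT) * N(d1) - K * exp(-rT) * N(d2)
N(d1) = 0.70668411; N(d2) = 0.53070135
C = 1.1400 * 0.96271294 * 0.70668411 - 1.0900 * 0.87109869 * 0.53070135 = 0.2717


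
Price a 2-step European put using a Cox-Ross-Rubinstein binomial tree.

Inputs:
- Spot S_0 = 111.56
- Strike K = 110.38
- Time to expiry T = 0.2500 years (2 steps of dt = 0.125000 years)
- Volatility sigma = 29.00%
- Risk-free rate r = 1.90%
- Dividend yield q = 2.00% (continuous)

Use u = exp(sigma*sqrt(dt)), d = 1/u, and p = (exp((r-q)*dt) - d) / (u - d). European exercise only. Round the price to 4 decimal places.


dt = T/N = 0.125000
u = exp(sigma*sqrt(dt)) = 1.107971; d = 1/u = 0.902551
p = (exp((r-q)*dt) - d) / (u - d) = 0.473781
Discount per step: exp(-r*dt) = 0.997628
Stock lattice S(k, i) with i counting down-moves:
  k=0: S(0,0) = 111.5600
  k=1: S(1,0) = 123.6053; S(1,1) = 100.6885
  k=2: S(2,0) = 136.9510; S(2,1) = 111.5600; S(2,2) = 90.8765
Terminal payoffs V(N, i) = max(K - S_T, 0):
  V(2,0) = 0.000000; V(2,1) = 0.000000; V(2,2) = 19.503486
Backward induction: V(k, i) = exp(-r*dt) * [p * V(k+1, i) + (1-p) * V(k+1, i+1)].
  V(1,0) = exp(-r*dt) * [p*0.000000 + (1-p)*0.000000] = 0.000000
  V(1,1) = exp(-r*dt) * [p*0.000000 + (1-p)*19.503486] = 10.238752
  V(0,0) = exp(-r*dt) * [p*0.000000 + (1-p)*10.238752] = 5.375042

Answer: Price = V(0,0) = 5.3750


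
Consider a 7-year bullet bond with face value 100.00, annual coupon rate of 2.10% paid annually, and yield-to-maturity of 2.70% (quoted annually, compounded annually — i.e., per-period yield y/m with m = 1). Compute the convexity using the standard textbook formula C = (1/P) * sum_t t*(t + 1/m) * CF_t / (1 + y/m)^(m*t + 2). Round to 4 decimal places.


Answer: Convexity = 48.7972

Derivation:
Coupon per period c = face * coupon_rate / m = 2.100000
Periods per year m = 1; per-period yield y/m = 0.027000
Number of cashflows N = 7
Cashflows (t years, CF_t, discount factor 1/(1+y/m)^(m*t), PV):
  t = 1.0000: CF_t = 2.100000, DF = 0.973710, PV = 2.044791
  t = 2.0000: CF_t = 2.100000, DF = 0.948111, PV = 1.991033
  t = 3.0000: CF_t = 2.100000, DF = 0.923185, PV = 1.938688
  t = 4.0000: CF_t = 2.100000, DF = 0.898914, PV = 1.887720
  t = 5.0000: CF_t = 2.100000, DF = 0.875282, PV = 1.838091
  t = 6.0000: CF_t = 2.100000, DF = 0.852270, PV = 1.789768
  t = 7.0000: CF_t = 102.100000, DF = 0.829864, PV = 84.729109
Price P = sum_t PV_t = 96.219199
Convexity numerator sum_t t*(t + 1/m) * CF_t / (1+y/m)^(m*t + 2):
  t = 1.0000: term = 3.877376
  t = 2.0000: term = 11.326319
  t = 3.0000: term = 22.057095
  t = 4.0000: term = 35.795351
  t = 5.0000: term = 52.281428
  t = 6.0000: term = 71.269717
  t = 7.0000: term = 4498.624837
Convexity = (1/P) * sum = 4695.232125 / 96.219199 = 48.797248


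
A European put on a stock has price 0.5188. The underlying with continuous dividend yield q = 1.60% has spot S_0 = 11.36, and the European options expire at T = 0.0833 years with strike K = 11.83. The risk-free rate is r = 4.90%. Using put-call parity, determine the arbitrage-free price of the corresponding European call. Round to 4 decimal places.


Answer: Call price = 0.0819

Derivation:
Put-call parity: C - P = S_0 * exp(-qT) - K * exp(-rT).
S_0 * exp(-qT) = 11.3600 * 0.99866809 = 11.34486948
K * exp(-rT) = 11.8300 * 0.99592662 = 11.78181190
C = P + S*exp(-qT) - K*exp(-rT)
C = 0.5188 + 11.34486948 - 11.78181190 = 0.0819


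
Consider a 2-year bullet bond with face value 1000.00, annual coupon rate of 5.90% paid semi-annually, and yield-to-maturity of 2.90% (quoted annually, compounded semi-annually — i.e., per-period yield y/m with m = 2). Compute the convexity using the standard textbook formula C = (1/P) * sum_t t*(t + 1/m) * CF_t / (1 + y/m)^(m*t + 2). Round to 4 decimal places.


Coupon per period c = face * coupon_rate / m = 29.500000
Periods per year m = 2; per-period yield y/m = 0.014500
Number of cashflows N = 4
Cashflows (t years, CF_t, discount factor 1/(1+y/m)^(m*t), PV):
  t = 0.5000: CF_t = 29.500000, DF = 0.985707, PV = 29.078364
  t = 1.0000: CF_t = 29.500000, DF = 0.971619, PV = 28.662754
  t = 1.5000: CF_t = 29.500000, DF = 0.957732, PV = 28.253084
  t = 2.0000: CF_t = 1029.500000, DF = 0.944043, PV = 971.892309
Price P = sum_t PV_t = 1057.886511
Convexity numerator sum_t t*(t + 1/m) * CF_t / (1+y/m)^(m*t + 2):
  t = 0.5000: term = 14.126542
  t = 1.0000: term = 41.773904
  t = 1.5000: term = 82.353681
  t = 2.0000: term = 4721.544064
Convexity = (1/P) * sum = 4859.798191 / 1057.886511 = 4.593875

Answer: Convexity = 4.5939


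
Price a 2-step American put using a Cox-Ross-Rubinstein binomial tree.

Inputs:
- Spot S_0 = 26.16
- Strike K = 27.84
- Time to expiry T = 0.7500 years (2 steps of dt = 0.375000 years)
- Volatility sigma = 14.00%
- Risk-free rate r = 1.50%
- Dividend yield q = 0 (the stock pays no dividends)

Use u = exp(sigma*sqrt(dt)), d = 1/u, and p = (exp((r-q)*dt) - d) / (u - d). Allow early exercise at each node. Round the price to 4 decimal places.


dt = T/N = 0.375000
u = exp(sigma*sqrt(dt)) = 1.089514; d = 1/u = 0.917840
p = (exp((r-q)*dt) - d) / (u - d) = 0.511438
Discount per step: exp(-r*dt) = 0.994391
Stock lattice S(k, i) with i counting down-moves:
  k=0: S(0,0) = 26.1600
  k=1: S(1,0) = 28.5017; S(1,1) = 24.0107
  k=2: S(2,0) = 31.0530; S(2,1) = 26.1600; S(2,2) = 22.0380
Terminal payoffs V(N, i) = max(K - S_T, 0):
  V(2,0) = 0.000000; V(2,1) = 1.680000; V(2,2) = 5.802022
Backward induction: V(k, i) = exp(-r*dt) * [p * V(k+1, i) + (1-p) * V(k+1, i+1)]; then take max(V_cont, immediate exercise) for American.
  V(1,0) = exp(-r*dt) * [p*0.000000 + (1-p)*1.680000] = 0.816180; exercise = 0.000000; V(1,0) = max -> 0.816180
  V(1,1) = exp(-r*dt) * [p*1.680000 + (1-p)*5.802022] = 3.673144; exercise = 3.829304; V(1,1) = max -> 3.829304
  V(0,0) = exp(-r*dt) * [p*0.816180 + (1-p)*3.829304] = 2.275443; exercise = 1.680000; V(0,0) = max -> 2.275443

Answer: Price = V(0,0) = 2.2754


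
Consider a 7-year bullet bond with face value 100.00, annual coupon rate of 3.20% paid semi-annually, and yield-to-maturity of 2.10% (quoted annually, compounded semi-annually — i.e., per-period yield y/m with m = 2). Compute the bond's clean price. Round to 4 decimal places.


Answer: Price = 107.1261

Derivation:
Coupon per period c = face * coupon_rate / m = 1.600000
Periods per year m = 2; per-period yield y/m = 0.010500
Number of cashflows N = 14
Cashflows (t years, CF_t, discount factor 1/(1+y/m)^(m*t), PV):
  t = 0.5000: CF_t = 1.600000, DF = 0.989609, PV = 1.583375
  t = 1.0000: CF_t = 1.600000, DF = 0.979326, PV = 1.566922
  t = 1.5000: CF_t = 1.600000, DF = 0.969150, PV = 1.550640
  t = 2.0000: CF_t = 1.600000, DF = 0.959080, PV = 1.534528
  t = 2.5000: CF_t = 1.600000, DF = 0.949114, PV = 1.518583
  t = 3.0000: CF_t = 1.600000, DF = 0.939252, PV = 1.502803
  t = 3.5000: CF_t = 1.600000, DF = 0.929492, PV = 1.487188
  t = 4.0000: CF_t = 1.600000, DF = 0.919834, PV = 1.471734
  t = 4.5000: CF_t = 1.600000, DF = 0.910276, PV = 1.456442
  t = 5.0000: CF_t = 1.600000, DF = 0.900818, PV = 1.441308
  t = 5.5000: CF_t = 1.600000, DF = 0.891457, PV = 1.426332
  t = 6.0000: CF_t = 1.600000, DF = 0.882194, PV = 1.411511
  t = 6.5000: CF_t = 1.600000, DF = 0.873027, PV = 1.396844
  t = 7.0000: CF_t = 101.600000, DF = 0.863956, PV = 87.777914
Price P = sum_t PV_t = 107.126122


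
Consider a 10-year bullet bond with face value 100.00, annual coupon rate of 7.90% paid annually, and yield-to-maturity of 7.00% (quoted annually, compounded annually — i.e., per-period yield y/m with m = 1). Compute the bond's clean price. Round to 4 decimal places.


Answer: Price = 106.3212

Derivation:
Coupon per period c = face * coupon_rate / m = 7.900000
Periods per year m = 1; per-period yield y/m = 0.070000
Number of cashflows N = 10
Cashflows (t years, CF_t, discount factor 1/(1+y/m)^(m*t), PV):
  t = 1.0000: CF_t = 7.900000, DF = 0.934579, PV = 7.383178
  t = 2.0000: CF_t = 7.900000, DF = 0.873439, PV = 6.900166
  t = 3.0000: CF_t = 7.900000, DF = 0.816298, PV = 6.448753
  t = 4.0000: CF_t = 7.900000, DF = 0.762895, PV = 6.026872
  t = 5.0000: CF_t = 7.900000, DF = 0.712986, PV = 5.632591
  t = 6.0000: CF_t = 7.900000, DF = 0.666342, PV = 5.264104
  t = 7.0000: CF_t = 7.900000, DF = 0.622750, PV = 4.919723
  t = 8.0000: CF_t = 7.900000, DF = 0.582009, PV = 4.597872
  t = 9.0000: CF_t = 7.900000, DF = 0.543934, PV = 4.297077
  t = 10.0000: CF_t = 107.900000, DF = 0.508349, PV = 54.850889
Price P = sum_t PV_t = 106.321223


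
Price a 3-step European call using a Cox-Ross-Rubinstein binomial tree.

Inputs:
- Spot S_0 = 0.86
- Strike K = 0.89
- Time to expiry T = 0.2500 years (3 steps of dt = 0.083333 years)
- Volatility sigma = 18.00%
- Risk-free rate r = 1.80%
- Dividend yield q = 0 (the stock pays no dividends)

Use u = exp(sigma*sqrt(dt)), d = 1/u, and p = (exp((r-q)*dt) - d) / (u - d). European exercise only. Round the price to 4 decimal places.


dt = T/N = 0.083333
u = exp(sigma*sqrt(dt)) = 1.053335; d = 1/u = 0.949365
p = (exp((r-q)*dt) - d) / (u - d) = 0.501451
Discount per step: exp(-r*dt) = 0.998501
Stock lattice S(k, i) with i counting down-moves:
  k=0: S(0,0) = 0.8600
  k=1: S(1,0) = 0.9059; S(1,1) = 0.8165
  k=2: S(2,0) = 0.9542; S(2,1) = 0.8600; S(2,2) = 0.7751
  k=3: S(3,0) = 1.0051; S(3,1) = 0.9059; S(3,2) = 0.8165; S(3,3) = 0.7359
Terminal payoffs V(N, i) = max(S_T - K, 0):
  V(3,0) = 0.115075; V(3,1) = 0.015868; V(3,2) = 0.000000; V(3,3) = 0.000000
Backward induction: V(k, i) = exp(-r*dt) * [p * V(k+1, i) + (1-p) * V(k+1, i+1)].
  V(2,0) = exp(-r*dt) * [p*0.115075 + (1-p)*0.015868] = 0.065517
  V(2,1) = exp(-r*dt) * [p*0.015868 + (1-p)*0.000000] = 0.007945
  V(2,2) = exp(-r*dt) * [p*0.000000 + (1-p)*0.000000] = 0.000000
  V(1,0) = exp(-r*dt) * [p*0.065517 + (1-p)*0.007945] = 0.036759
  V(1,1) = exp(-r*dt) * [p*0.007945 + (1-p)*0.000000] = 0.003978
  V(0,0) = exp(-r*dt) * [p*0.036759 + (1-p)*0.003978] = 0.020386

Answer: Price = V(0,0) = 0.0204


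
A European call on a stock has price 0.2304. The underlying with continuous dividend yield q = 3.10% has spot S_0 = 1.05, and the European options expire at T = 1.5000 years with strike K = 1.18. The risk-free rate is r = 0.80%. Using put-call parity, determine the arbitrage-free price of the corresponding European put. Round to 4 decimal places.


Answer: Put price = 0.3940

Derivation:
Put-call parity: C - P = S_0 * exp(-qT) - K * exp(-rT).
S_0 * exp(-qT) = 1.0500 * 0.95456456 = 1.00229279
K * exp(-rT) = 1.1800 * 0.98807171 = 1.16592462
P = C - S*exp(-qT) + K*exp(-rT)
P = 0.2304 - 1.00229279 + 1.16592462 = 0.3940


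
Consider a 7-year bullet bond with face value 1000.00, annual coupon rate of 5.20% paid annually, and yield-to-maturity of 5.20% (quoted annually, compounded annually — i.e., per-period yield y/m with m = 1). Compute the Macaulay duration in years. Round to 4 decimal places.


Coupon per period c = face * coupon_rate / m = 52.000000
Periods per year m = 1; per-period yield y/m = 0.052000
Number of cashflows N = 7
Cashflows (t years, CF_t, discount factor 1/(1+y/m)^(m*t), PV):
  t = 1.0000: CF_t = 52.000000, DF = 0.950570, PV = 49.429658
  t = 2.0000: CF_t = 52.000000, DF = 0.903584, PV = 46.986367
  t = 3.0000: CF_t = 52.000000, DF = 0.858920, PV = 44.663847
  t = 4.0000: CF_t = 52.000000, DF = 0.816464, PV = 42.456128
  t = 5.0000: CF_t = 52.000000, DF = 0.776106, PV = 40.357536
  t = 6.0000: CF_t = 52.000000, DF = 0.737744, PV = 38.362677
  t = 7.0000: CF_t = 1052.000000, DF = 0.701277, PV = 737.743788
Price P = sum_t PV_t = 1000.000000
Macaulay numerator sum_t t * PV_t:
  t * PV_t at t = 1.0000: 49.429658
  t * PV_t at t = 2.0000: 93.972733
  t * PV_t at t = 3.0000: 133.991540
  t * PV_t at t = 4.0000: 169.824512
  t * PV_t at t = 5.0000: 201.787681
  t * PV_t at t = 6.0000: 230.176062
  t * PV_t at t = 7.0000: 5164.206513
Macaulay duration D = (sum_t t * PV_t) / P = 6043.388699 / 1000.000000 = 6.043389

Answer: Macaulay duration = 6.0434 years


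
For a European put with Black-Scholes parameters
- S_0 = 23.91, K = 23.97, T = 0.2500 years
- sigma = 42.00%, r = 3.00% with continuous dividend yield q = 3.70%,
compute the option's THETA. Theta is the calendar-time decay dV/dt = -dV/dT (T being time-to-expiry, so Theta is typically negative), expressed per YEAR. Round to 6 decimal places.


d1 = 0.0847320620; d2 = -0.1252679380
phi(d1) = 0.3975127403; exp(-qT) = 0.9907926496; exp(-rT) = 0.9925280548
Theta = -S*exp(-qT)*phi(d1)*sigma/(2*sqrt(T)) + r*K*exp(-rT)*N(-d2) - q*S*exp(-qT)*N(-d1)
N(-d1) = 0.4662372029; N(-d2) = 0.5498442830; sqrt(T) = 0.5000000000
Term 1 = -23.9100 * 0.9907926496 * 0.3975127403 * 0.4200 / (2 * 0.5000000000) = -3.9551475961
Term 2 = 0.0300 * 23.9700 * 0.9925280548 * 0.5498442830 = 0.3924386689
Term 3 = -0.0370 * 23.9100 * 0.9907926496 * 0.4662372029 = -0.4086683467
Theta = -3.9551475961 + (0.3924386689) + (-0.4086683467) = -3.971377

Answer: Theta = -3.971377


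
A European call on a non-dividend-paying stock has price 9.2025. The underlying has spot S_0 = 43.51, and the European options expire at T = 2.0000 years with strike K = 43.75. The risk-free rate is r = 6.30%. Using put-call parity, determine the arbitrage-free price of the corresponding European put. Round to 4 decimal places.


Answer: Put price = 4.2631

Derivation:
Put-call parity: C - P = S_0 * exp(-qT) - K * exp(-rT).
S_0 * exp(-qT) = 43.5100 * 1.00000000 = 43.51000000
K * exp(-rT) = 43.7500 * 0.88161485 = 38.57064955
P = C - S*exp(-qT) + K*exp(-rT)
P = 9.2025 - 43.51000000 + 38.57064955 = 4.2631


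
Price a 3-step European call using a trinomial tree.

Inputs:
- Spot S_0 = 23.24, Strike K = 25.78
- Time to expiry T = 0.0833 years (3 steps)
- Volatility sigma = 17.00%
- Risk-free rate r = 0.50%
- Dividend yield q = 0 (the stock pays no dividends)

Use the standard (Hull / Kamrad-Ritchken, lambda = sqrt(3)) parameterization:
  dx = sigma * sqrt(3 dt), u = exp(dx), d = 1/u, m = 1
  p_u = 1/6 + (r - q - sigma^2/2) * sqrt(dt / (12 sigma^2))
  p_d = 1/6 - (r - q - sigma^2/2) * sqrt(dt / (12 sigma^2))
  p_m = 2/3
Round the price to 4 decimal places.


Answer: Price = V(0,0) = 0.0050

Derivation:
dt = T/N = 0.027767; dx = sigma*sqrt(3*dt) = 0.049065
u = exp(dx) = 1.050289; d = 1/u = 0.952119
p_u = 0.163993, p_m = 0.666667, p_d = 0.169341
Discount per step: exp(-r*dt) = 0.999861
Stock lattice S(k, j) with j the centered position index:
  k=0: S(0,+0) = 23.2400
  k=1: S(1,-1) = 22.1273; S(1,+0) = 23.2400; S(1,+1) = 24.4087
  k=2: S(2,-2) = 21.0678; S(2,-1) = 22.1273; S(2,+0) = 23.2400; S(2,+1) = 24.4087; S(2,+2) = 25.6362
  k=3: S(3,-3) = 20.0590; S(3,-2) = 21.0678; S(3,-1) = 22.1273; S(3,+0) = 23.2400; S(3,+1) = 24.4087; S(3,+2) = 25.6362; S(3,+3) = 26.9254
Terminal payoffs V(N, j) = max(S_T - K, 0):
  V(3,-3) = 0.000000; V(3,-2) = 0.000000; V(3,-1) = 0.000000; V(3,+0) = 0.000000; V(3,+1) = 0.000000; V(3,+2) = 0.000000; V(3,+3) = 1.145393
Backward induction: V(k, j) = exp(-r*dt) * [p_u * V(k+1, j+1) + p_m * V(k+1, j) + p_d * V(k+1, j-1)]
  V(2,-2) = exp(-r*dt) * [p_u*0.000000 + p_m*0.000000 + p_d*0.000000] = 0.000000
  V(2,-1) = exp(-r*dt) * [p_u*0.000000 + p_m*0.000000 + p_d*0.000000] = 0.000000
  V(2,+0) = exp(-r*dt) * [p_u*0.000000 + p_m*0.000000 + p_d*0.000000] = 0.000000
  V(2,+1) = exp(-r*dt) * [p_u*0.000000 + p_m*0.000000 + p_d*0.000000] = 0.000000
  V(2,+2) = exp(-r*dt) * [p_u*1.145393 + p_m*0.000000 + p_d*0.000000] = 0.187810
  V(1,-1) = exp(-r*dt) * [p_u*0.000000 + p_m*0.000000 + p_d*0.000000] = 0.000000
  V(1,+0) = exp(-r*dt) * [p_u*0.000000 + p_m*0.000000 + p_d*0.000000] = 0.000000
  V(1,+1) = exp(-r*dt) * [p_u*0.187810 + p_m*0.000000 + p_d*0.000000] = 0.030795
  V(0,+0) = exp(-r*dt) * [p_u*0.030795 + p_m*0.000000 + p_d*0.000000] = 0.005049


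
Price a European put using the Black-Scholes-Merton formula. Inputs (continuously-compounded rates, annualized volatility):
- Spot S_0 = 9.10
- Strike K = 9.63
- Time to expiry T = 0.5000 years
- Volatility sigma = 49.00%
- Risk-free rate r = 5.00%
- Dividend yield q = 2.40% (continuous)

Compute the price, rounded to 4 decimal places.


Answer: Price = 1.4745

Derivation:
d1 = (ln(S/K) + (r - q + 0.5*sigma^2) * T) / (sigma * sqrt(T)) = 0.04737958
d2 = d1 - sigma * sqrt(T) = -0.29910274
exp(-rT) = 0.97530991; exp(-qT) = 0.98807171
P = K * exp(-rT) * N(-d2) - S_0 * exp(-qT) * N(-d1)
N(-d1) = 0.48110535; N(-d2) = 0.61756917
P = 9.6300 * 0.97530991 * 0.61756917 - 9.1000 * 0.98807171 * 0.48110535 = 1.4745


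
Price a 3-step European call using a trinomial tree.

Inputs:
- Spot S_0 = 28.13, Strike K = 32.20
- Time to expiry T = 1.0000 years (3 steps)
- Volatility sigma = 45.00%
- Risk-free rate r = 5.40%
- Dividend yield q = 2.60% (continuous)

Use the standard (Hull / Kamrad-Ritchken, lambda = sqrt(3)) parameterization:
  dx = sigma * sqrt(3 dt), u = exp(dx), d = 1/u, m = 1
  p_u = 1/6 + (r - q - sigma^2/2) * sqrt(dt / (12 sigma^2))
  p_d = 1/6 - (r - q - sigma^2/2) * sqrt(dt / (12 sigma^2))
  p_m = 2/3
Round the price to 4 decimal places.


Answer: Price = V(0,0) = 3.7894

Derivation:
dt = T/N = 0.333333; dx = sigma*sqrt(3*dt) = 0.450000
u = exp(dx) = 1.568312; d = 1/u = 0.637628
p_u = 0.139537, p_m = 0.666667, p_d = 0.193796
Discount per step: exp(-r*dt) = 0.982161
Stock lattice S(k, j) with j the centered position index:
  k=0: S(0,+0) = 28.1300
  k=1: S(1,-1) = 17.9365; S(1,+0) = 28.1300; S(1,+1) = 44.1166
  k=2: S(2,-2) = 11.4368; S(2,-1) = 17.9365; S(2,+0) = 28.1300; S(2,+1) = 44.1166; S(2,+2) = 69.1886
  k=3: S(3,-3) = 7.2924; S(3,-2) = 11.4368; S(3,-1) = 17.9365; S(3,+0) = 28.1300; S(3,+1) = 44.1166; S(3,+2) = 69.1886; S(3,+3) = 108.5094
Terminal payoffs V(N, j) = max(S_T - K, 0):
  V(3,-3) = 0.000000; V(3,-2) = 0.000000; V(3,-1) = 0.000000; V(3,+0) = 0.000000; V(3,+1) = 11.916622; V(3,+2) = 36.988636; V(3,+3) = 76.309380
Backward induction: V(k, j) = exp(-r*dt) * [p_u * V(k+1, j+1) + p_m * V(k+1, j) + p_d * V(k+1, j-1)]
  V(2,-2) = exp(-r*dt) * [p_u*0.000000 + p_m*0.000000 + p_d*0.000000] = 0.000000
  V(2,-1) = exp(-r*dt) * [p_u*0.000000 + p_m*0.000000 + p_d*0.000000] = 0.000000
  V(2,+0) = exp(-r*dt) * [p_u*11.916622 + p_m*0.000000 + p_d*0.000000] = 1.633147
  V(2,+1) = exp(-r*dt) * [p_u*36.988636 + p_m*11.916622 + p_d*0.000000] = 12.871907
  V(2,+2) = exp(-r*dt) * [p_u*76.309380 + p_m*36.988636 + p_d*11.916622] = 36.945433
  V(1,-1) = exp(-r*dt) * [p_u*1.633147 + p_m*0.000000 + p_d*0.000000] = 0.223819
  V(1,+0) = exp(-r*dt) * [p_u*12.871907 + p_m*1.633147 + p_d*0.000000] = 2.833409
  V(1,+1) = exp(-r*dt) * [p_u*36.945433 + p_m*12.871907 + p_d*1.633147] = 13.802334
  V(0,+0) = exp(-r*dt) * [p_u*13.802334 + p_m*2.833409 + p_d*0.223819] = 3.789425


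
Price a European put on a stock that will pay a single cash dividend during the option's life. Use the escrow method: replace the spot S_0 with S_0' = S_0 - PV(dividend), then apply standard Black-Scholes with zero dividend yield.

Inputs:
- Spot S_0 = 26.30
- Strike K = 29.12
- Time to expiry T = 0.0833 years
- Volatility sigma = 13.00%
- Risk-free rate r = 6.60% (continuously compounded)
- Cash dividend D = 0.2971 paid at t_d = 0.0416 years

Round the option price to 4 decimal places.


Answer: Price = 2.9572

Derivation:
PV(D) = D * exp(-r * t_d) = 0.2971 * 0.99725817 = 0.29628540
S_0' = S_0 - PV(D) = 26.3000 - 0.29628540 = 26.00371460
d1 = (ln(S_0'/K) + (r + sigma^2/2)*T) / (sigma*sqrt(T)) = -2.85136984
d2 = d1 - sigma*sqrt(T) = -2.88889011
exp(-rT) = 0.99451729
N(-d1) = 0.99782343; N(-d2) = 0.99806698
P = K * exp(-rT) * N(-d2) - S_0' * N(-d1) = 29.1200 * 0.99451729 * 0.99806698 - 26.00371460 * 0.99782343 = 2.9572


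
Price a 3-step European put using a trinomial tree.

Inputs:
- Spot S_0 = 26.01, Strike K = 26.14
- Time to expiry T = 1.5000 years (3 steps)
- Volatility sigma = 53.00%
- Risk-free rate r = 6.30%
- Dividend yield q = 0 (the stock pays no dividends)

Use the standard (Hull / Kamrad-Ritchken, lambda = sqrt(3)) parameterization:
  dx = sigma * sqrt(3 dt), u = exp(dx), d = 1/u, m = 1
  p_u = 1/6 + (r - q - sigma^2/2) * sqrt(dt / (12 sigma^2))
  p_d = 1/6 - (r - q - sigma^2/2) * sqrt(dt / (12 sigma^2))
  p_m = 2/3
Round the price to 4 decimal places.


Answer: Price = V(0,0) = 4.7126

Derivation:
dt = T/N = 0.500000; dx = sigma*sqrt(3*dt) = 0.649115
u = exp(dx) = 1.913846; d = 1/u = 0.522508
p_u = 0.136838, p_m = 0.666667, p_d = 0.196496
Discount per step: exp(-r*dt) = 0.968991
Stock lattice S(k, j) with j the centered position index:
  k=0: S(0,+0) = 26.0100
  k=1: S(1,-1) = 13.5904; S(1,+0) = 26.0100; S(1,+1) = 49.7791
  k=2: S(2,-2) = 7.1011; S(2,-1) = 13.5904; S(2,+0) = 26.0100; S(2,+1) = 49.7791; S(2,+2) = 95.2696
  k=3: S(3,-3) = 3.7104; S(3,-2) = 7.1011; S(3,-1) = 13.5904; S(3,+0) = 26.0100; S(3,+1) = 49.7791; S(3,+2) = 95.2696; S(3,+3) = 182.3313
Terminal payoffs V(N, j) = max(K - S_T, 0):
  V(3,-3) = 22.429611; V(3,-2) = 19.038887; V(3,-1) = 12.549564; V(3,+0) = 0.130000; V(3,+1) = 0.000000; V(3,+2) = 0.000000; V(3,+3) = 0.000000
Backward induction: V(k, j) = exp(-r*dt) * [p_u * V(k+1, j+1) + p_m * V(k+1, j) + p_d * V(k+1, j-1)]
  V(2,-2) = exp(-r*dt) * [p_u*12.549564 + p_m*19.038887 + p_d*22.429611] = 18.233664
  V(2,-1) = exp(-r*dt) * [p_u*0.130000 + p_m*12.549564 + p_d*19.038887] = 11.749234
  V(2,+0) = exp(-r*dt) * [p_u*0.000000 + p_m*0.130000 + p_d*12.549564] = 2.473449
  V(2,+1) = exp(-r*dt) * [p_u*0.000000 + p_m*0.000000 + p_d*0.130000] = 0.024752
  V(2,+2) = exp(-r*dt) * [p_u*0.000000 + p_m*0.000000 + p_d*0.000000] = 0.000000
  V(1,-1) = exp(-r*dt) * [p_u*2.473449 + p_m*11.749234 + p_d*18.233664] = 11.389637
  V(1,+0) = exp(-r*dt) * [p_u*0.024752 + p_m*2.473449 + p_d*11.749234] = 3.838200
  V(1,+1) = exp(-r*dt) * [p_u*0.000000 + p_m*0.024752 + p_d*2.473449] = 0.486941
  V(0,+0) = exp(-r*dt) * [p_u*0.486941 + p_m*3.838200 + p_d*11.389637] = 4.712636


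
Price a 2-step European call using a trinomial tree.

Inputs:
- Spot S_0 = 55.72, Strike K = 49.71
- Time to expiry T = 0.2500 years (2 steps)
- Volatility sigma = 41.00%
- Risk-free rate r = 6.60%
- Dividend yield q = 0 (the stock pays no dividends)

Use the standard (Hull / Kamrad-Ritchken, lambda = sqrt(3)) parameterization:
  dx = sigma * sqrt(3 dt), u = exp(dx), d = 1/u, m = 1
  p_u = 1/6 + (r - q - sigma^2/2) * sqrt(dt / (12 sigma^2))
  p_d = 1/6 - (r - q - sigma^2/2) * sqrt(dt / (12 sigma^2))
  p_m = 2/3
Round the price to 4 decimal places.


Answer: Price = V(0,0) = 8.7119

Derivation:
dt = T/N = 0.125000; dx = sigma*sqrt(3*dt) = 0.251073
u = exp(dx) = 1.285404; d = 1/u = 0.777966
p_u = 0.162173, p_m = 0.666667, p_d = 0.171160
Discount per step: exp(-r*dt) = 0.991784
Stock lattice S(k, j) with j the centered position index:
  k=0: S(0,+0) = 55.7200
  k=1: S(1,-1) = 43.3483; S(1,+0) = 55.7200; S(1,+1) = 71.6227
  k=2: S(2,-2) = 33.7235; S(2,-1) = 43.3483; S(2,+0) = 55.7200; S(2,+1) = 71.6227; S(2,+2) = 92.0641
Terminal payoffs V(N, j) = max(S_T - K, 0):
  V(2,-2) = 0.000000; V(2,-1) = 0.000000; V(2,+0) = 6.010000; V(2,+1) = 21.912685; V(2,+2) = 42.354051
Backward induction: V(k, j) = exp(-r*dt) * [p_u * V(k+1, j+1) + p_m * V(k+1, j) + p_d * V(k+1, j-1)]
  V(1,-1) = exp(-r*dt) * [p_u*6.010000 + p_m*0.000000 + p_d*0.000000] = 0.966655
  V(1,+0) = exp(-r*dt) * [p_u*21.912685 + p_m*6.010000 + p_d*0.000000] = 7.498206
  V(1,+1) = exp(-r*dt) * [p_u*42.354051 + p_m*21.912685 + p_d*6.010000] = 22.320920
  V(0,+0) = exp(-r*dt) * [p_u*22.320920 + p_m*7.498206 + p_d*0.966655] = 8.711946


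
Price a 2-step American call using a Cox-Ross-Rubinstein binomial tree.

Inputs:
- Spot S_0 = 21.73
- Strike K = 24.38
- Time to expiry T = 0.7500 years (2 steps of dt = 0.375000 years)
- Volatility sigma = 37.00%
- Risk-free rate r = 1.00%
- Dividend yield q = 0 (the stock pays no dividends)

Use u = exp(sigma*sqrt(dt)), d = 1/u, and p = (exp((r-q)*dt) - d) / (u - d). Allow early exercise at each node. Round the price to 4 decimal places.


dt = T/N = 0.375000
u = exp(sigma*sqrt(dt)) = 1.254300; d = 1/u = 0.797257
p = (exp((r-q)*dt) - d) / (u - d) = 0.451817
Discount per step: exp(-r*dt) = 0.996257
Stock lattice S(k, i) with i counting down-moves:
  k=0: S(0,0) = 21.7300
  k=1: S(1,0) = 27.2559; S(1,1) = 17.3244
  k=2: S(2,0) = 34.1871; S(2,1) = 21.7300; S(2,2) = 13.8120
Terminal payoffs V(N, i) = max(S_T - K, 0):
  V(2,0) = 9.807135; V(2,1) = 0.000000; V(2,2) = 0.000000
Backward induction: V(k, i) = exp(-r*dt) * [p * V(k+1, i) + (1-p) * V(k+1, i+1)]; then take max(V_cont, immediate exercise) for American.
  V(1,0) = exp(-r*dt) * [p*9.807135 + (1-p)*0.000000] = 4.414445; exercise = 2.875943; V(1,0) = max -> 4.414445
  V(1,1) = exp(-r*dt) * [p*0.000000 + (1-p)*0.000000] = 0.000000; exercise = 0.000000; V(1,1) = max -> 0.000000
  V(0,0) = exp(-r*dt) * [p*4.414445 + (1-p)*0.000000] = 1.987056; exercise = 0.000000; V(0,0) = max -> 1.987056

Answer: Price = V(0,0) = 1.9871


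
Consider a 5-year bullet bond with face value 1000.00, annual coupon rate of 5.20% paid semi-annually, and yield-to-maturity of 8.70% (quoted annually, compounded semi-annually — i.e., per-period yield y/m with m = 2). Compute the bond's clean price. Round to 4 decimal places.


Answer: Price = 860.5005

Derivation:
Coupon per period c = face * coupon_rate / m = 26.000000
Periods per year m = 2; per-period yield y/m = 0.043500
Number of cashflows N = 10
Cashflows (t years, CF_t, discount factor 1/(1+y/m)^(m*t), PV):
  t = 0.5000: CF_t = 26.000000, DF = 0.958313, PV = 24.916148
  t = 1.0000: CF_t = 26.000000, DF = 0.918365, PV = 23.877477
  t = 1.5000: CF_t = 26.000000, DF = 0.880081, PV = 22.882106
  t = 2.0000: CF_t = 26.000000, DF = 0.843393, PV = 21.928228
  t = 2.5000: CF_t = 26.000000, DF = 0.808235, PV = 21.014114
  t = 3.0000: CF_t = 26.000000, DF = 0.774543, PV = 20.138106
  t = 3.5000: CF_t = 26.000000, DF = 0.742254, PV = 19.298616
  t = 4.0000: CF_t = 26.000000, DF = 0.711312, PV = 18.494122
  t = 4.5000: CF_t = 26.000000, DF = 0.681660, PV = 17.723164
  t = 5.0000: CF_t = 1026.000000, DF = 0.653244, PV = 670.228400
Price P = sum_t PV_t = 860.500482


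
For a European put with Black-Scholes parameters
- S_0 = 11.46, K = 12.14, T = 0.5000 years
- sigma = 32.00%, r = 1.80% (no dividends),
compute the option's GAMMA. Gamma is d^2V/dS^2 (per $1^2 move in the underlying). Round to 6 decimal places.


d1 = -0.1018369633; d2 = -0.3281111333
phi(d1) = 0.3968789658; exp(-qT) = 1.0000000000; exp(-rT) = 0.9910403788
Gamma = exp(-qT) * phi(d1) / (S * sigma * sqrt(T)) = 1.0000000000 * 0.3968789658 / (11.4600 * 0.3200 * 0.7071067812) = 0.153052

Answer: Gamma = 0.153052


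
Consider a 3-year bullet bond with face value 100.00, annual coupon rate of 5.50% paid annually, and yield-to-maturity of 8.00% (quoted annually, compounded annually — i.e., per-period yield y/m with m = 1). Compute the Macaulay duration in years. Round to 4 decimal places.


Answer: Macaulay duration = 2.8407 years

Derivation:
Coupon per period c = face * coupon_rate / m = 5.500000
Periods per year m = 1; per-period yield y/m = 0.080000
Number of cashflows N = 3
Cashflows (t years, CF_t, discount factor 1/(1+y/m)^(m*t), PV):
  t = 1.0000: CF_t = 5.500000, DF = 0.925926, PV = 5.092593
  t = 2.0000: CF_t = 5.500000, DF = 0.857339, PV = 4.715364
  t = 3.0000: CF_t = 105.500000, DF = 0.793832, PV = 83.749301
Price P = sum_t PV_t = 93.557258
Macaulay numerator sum_t t * PV_t:
  t * PV_t at t = 1.0000: 5.092593
  t * PV_t at t = 2.0000: 9.430727
  t * PV_t at t = 3.0000: 251.247904
Macaulay duration D = (sum_t t * PV_t) / P = 265.771224 / 93.557258 = 2.840733


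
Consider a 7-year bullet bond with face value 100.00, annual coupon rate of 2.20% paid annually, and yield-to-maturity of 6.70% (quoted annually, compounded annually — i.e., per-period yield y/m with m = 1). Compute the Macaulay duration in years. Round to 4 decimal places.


Answer: Macaulay duration = 6.4828 years

Derivation:
Coupon per period c = face * coupon_rate / m = 2.200000
Periods per year m = 1; per-period yield y/m = 0.067000
Number of cashflows N = 7
Cashflows (t years, CF_t, discount factor 1/(1+y/m)^(m*t), PV):
  t = 1.0000: CF_t = 2.200000, DF = 0.937207, PV = 2.061856
  t = 2.0000: CF_t = 2.200000, DF = 0.878357, PV = 1.932386
  t = 3.0000: CF_t = 2.200000, DF = 0.823203, PV = 1.811046
  t = 4.0000: CF_t = 2.200000, DF = 0.771511, PV = 1.697325
  t = 5.0000: CF_t = 2.200000, DF = 0.723066, PV = 1.590745
  t = 6.0000: CF_t = 2.200000, DF = 0.677663, PV = 1.490858
  t = 7.0000: CF_t = 102.200000, DF = 0.635110, PV = 64.908259
Price P = sum_t PV_t = 75.492474
Macaulay numerator sum_t t * PV_t:
  t * PV_t at t = 1.0000: 2.061856
  t * PV_t at t = 2.0000: 3.864772
  t * PV_t at t = 3.0000: 5.433137
  t * PV_t at t = 4.0000: 6.789300
  t * PV_t at t = 5.0000: 7.953725
  t * PV_t at t = 6.0000: 8.945146
  t * PV_t at t = 7.0000: 454.357812
Macaulay duration D = (sum_t t * PV_t) / P = 489.405748 / 75.492474 = 6.482842


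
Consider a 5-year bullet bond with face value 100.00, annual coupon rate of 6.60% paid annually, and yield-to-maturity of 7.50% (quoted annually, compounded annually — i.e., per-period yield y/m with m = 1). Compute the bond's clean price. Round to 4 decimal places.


Answer: Price = 96.3587

Derivation:
Coupon per period c = face * coupon_rate / m = 6.600000
Periods per year m = 1; per-period yield y/m = 0.075000
Number of cashflows N = 5
Cashflows (t years, CF_t, discount factor 1/(1+y/m)^(m*t), PV):
  t = 1.0000: CF_t = 6.600000, DF = 0.930233, PV = 6.139535
  t = 2.0000: CF_t = 6.600000, DF = 0.865333, PV = 5.711195
  t = 3.0000: CF_t = 6.600000, DF = 0.804961, PV = 5.312740
  t = 4.0000: CF_t = 6.600000, DF = 0.748801, PV = 4.942083
  t = 5.0000: CF_t = 106.600000, DF = 0.696559, PV = 74.253150
Price P = sum_t PV_t = 96.358704


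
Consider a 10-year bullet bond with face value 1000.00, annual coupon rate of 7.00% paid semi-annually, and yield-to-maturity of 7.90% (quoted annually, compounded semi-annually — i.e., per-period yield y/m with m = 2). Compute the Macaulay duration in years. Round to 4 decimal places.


Answer: Macaulay duration = 7.2574 years

Derivation:
Coupon per period c = face * coupon_rate / m = 35.000000
Periods per year m = 2; per-period yield y/m = 0.039500
Number of cashflows N = 20
Cashflows (t years, CF_t, discount factor 1/(1+y/m)^(m*t), PV):
  t = 0.5000: CF_t = 35.000000, DF = 0.962001, PV = 33.670034
  t = 1.0000: CF_t = 35.000000, DF = 0.925446, PV = 32.390605
  t = 1.5000: CF_t = 35.000000, DF = 0.890280, PV = 31.159793
  t = 2.0000: CF_t = 35.000000, DF = 0.856450, PV = 29.975751
  t = 2.5000: CF_t = 35.000000, DF = 0.823906, PV = 28.836701
  t = 3.0000: CF_t = 35.000000, DF = 0.792598, PV = 27.740934
  t = 3.5000: CF_t = 35.000000, DF = 0.762480, PV = 26.686805
  t = 4.0000: CF_t = 35.000000, DF = 0.733507, PV = 25.672732
  t = 4.5000: CF_t = 35.000000, DF = 0.705634, PV = 24.697193
  t = 5.0000: CF_t = 35.000000, DF = 0.678821, PV = 23.758724
  t = 5.5000: CF_t = 35.000000, DF = 0.653026, PV = 22.855915
  t = 6.0000: CF_t = 35.000000, DF = 0.628212, PV = 21.987412
  t = 6.5000: CF_t = 35.000000, DF = 0.604340, PV = 21.151912
  t = 7.0000: CF_t = 35.000000, DF = 0.581376, PV = 20.348159
  t = 7.5000: CF_t = 35.000000, DF = 0.559284, PV = 19.574949
  t = 8.0000: CF_t = 35.000000, DF = 0.538032, PV = 18.831120
  t = 8.5000: CF_t = 35.000000, DF = 0.517587, PV = 18.115555
  t = 9.0000: CF_t = 35.000000, DF = 0.497919, PV = 17.427182
  t = 9.5000: CF_t = 35.000000, DF = 0.478999, PV = 16.764966
  t = 10.0000: CF_t = 1035.000000, DF = 0.460798, PV = 476.925426
Price P = sum_t PV_t = 938.571869
Macaulay numerator sum_t t * PV_t:
  t * PV_t at t = 0.5000: 16.835017
  t * PV_t at t = 1.0000: 32.390605
  t * PV_t at t = 1.5000: 46.739689
  t * PV_t at t = 2.0000: 59.951502
  t * PV_t at t = 2.5000: 72.091753
  t * PV_t at t = 3.0000: 83.222803
  t * PV_t at t = 3.5000: 93.403819
  t * PV_t at t = 4.0000: 102.690930
  t * PV_t at t = 4.5000: 111.137370
  t * PV_t at t = 5.0000: 118.793619
  t * PV_t at t = 5.5000: 125.707533
  t * PV_t at t = 6.0000: 131.924474
  t * PV_t at t = 6.5000: 137.487427
  t * PV_t at t = 7.0000: 142.437116
  t * PV_t at t = 7.5000: 146.812118
  t * PV_t at t = 8.0000: 150.648958
  t * PV_t at t = 8.5000: 153.982220
  t * PV_t at t = 9.0000: 156.844635
  t * PV_t at t = 9.5000: 159.267172
  t * PV_t at t = 10.0000: 4769.254262
Macaulay duration D = (sum_t t * PV_t) / P = 6811.623020 / 938.571869 = 7.257434


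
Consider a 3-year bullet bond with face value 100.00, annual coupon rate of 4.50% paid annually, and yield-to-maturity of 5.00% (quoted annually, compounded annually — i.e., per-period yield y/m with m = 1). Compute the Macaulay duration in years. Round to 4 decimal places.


Answer: Macaulay duration = 2.8717 years

Derivation:
Coupon per period c = face * coupon_rate / m = 4.500000
Periods per year m = 1; per-period yield y/m = 0.050000
Number of cashflows N = 3
Cashflows (t years, CF_t, discount factor 1/(1+y/m)^(m*t), PV):
  t = 1.0000: CF_t = 4.500000, DF = 0.952381, PV = 4.285714
  t = 2.0000: CF_t = 4.500000, DF = 0.907029, PV = 4.081633
  t = 3.0000: CF_t = 104.500000, DF = 0.863838, PV = 90.271029
Price P = sum_t PV_t = 98.638376
Macaulay numerator sum_t t * PV_t:
  t * PV_t at t = 1.0000: 4.285714
  t * PV_t at t = 2.0000: 8.163265
  t * PV_t at t = 3.0000: 270.813087
Macaulay duration D = (sum_t t * PV_t) / P = 283.262067 / 98.638376 = 2.871723


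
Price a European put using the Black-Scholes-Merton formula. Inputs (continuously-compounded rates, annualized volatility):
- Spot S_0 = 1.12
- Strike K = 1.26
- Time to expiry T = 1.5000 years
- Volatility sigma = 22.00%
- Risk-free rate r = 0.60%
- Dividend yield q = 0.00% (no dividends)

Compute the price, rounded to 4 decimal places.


d1 = (ln(S/K) + (r - q + 0.5*sigma^2) * T) / (sigma * sqrt(T)) = -0.26900978
d2 = d1 - sigma * sqrt(T) = -0.53845365
exp(-rT) = 0.99104038; exp(-qT) = 1.00000000
P = K * exp(-rT) * N(-d2) - S_0 * exp(-qT) * N(-d1)
N(-d1) = 0.60603892; N(-d2) = 0.70486805
P = 1.2600 * 0.99104038 * 0.70486805 - 1.1200 * 1.00000000 * 0.60603892 = 0.2014

Answer: Price = 0.2014
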